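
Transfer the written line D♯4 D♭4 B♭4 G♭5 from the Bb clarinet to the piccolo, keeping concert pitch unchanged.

First find concert pitch: the Bb clarinet sounds a major second below written, so D♯4 D♭4 B♭4 G♭5 sounds C#4 Cb4 Ab4 Fb5.
Then write for piccolo: it sounds a perfect octave above written, so the part must be a perfect octave below concert.
C#4 → C#3
Cb4 → Cb3
Ab4 → Ab3
Fb5 → Fb4

C#3 Cb3 Ab3 Fb4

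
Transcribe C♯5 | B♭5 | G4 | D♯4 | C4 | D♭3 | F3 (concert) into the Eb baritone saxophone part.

A#6 G7 E6 B#5 A5 Bb4 D5

The Eb baritone saxophone sounds a major thirteenth below written, so the written part must be a major thirteenth above concert — transpose each note up.
C#5 gives A#6
Bb5 gives G7
G4 gives E6
D#4 gives B#5
C4 gives A5
Db3 gives Bb4
F3 gives D5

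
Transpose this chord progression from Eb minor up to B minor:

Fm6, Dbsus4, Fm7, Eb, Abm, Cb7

Eb minor up to B minor is an augmented fifth; each chord root moves by that interval while the quality stays the same.
Fm6: root F up an augmented fifth → C#, giving C#m6.
Dbsus4: root Db up an augmented fifth → A, giving Asus4.
Fm7: root F up an augmented fifth → C#, giving C#m7.
Eb: root Eb up an augmented fifth → B, giving B.
Abm: root Ab up an augmented fifth → E, giving Em.
Cb7: root Cb up an augmented fifth → G, giving G7.

C#m6 Asus4 C#m7 B Em G7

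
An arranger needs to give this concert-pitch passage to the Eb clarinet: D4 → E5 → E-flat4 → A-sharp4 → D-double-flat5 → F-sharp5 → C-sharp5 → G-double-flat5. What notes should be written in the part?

B3 C#5 C4 F##4 Bbb4 D#5 A#4 Ebb5

The Eb clarinet sounds a minor third above written, so the written part must be a minor third below concert — transpose each note down.
D4 -> B3
E5 -> C#5
Eb4 -> C4
A#4 -> F##4
Dbb5 -> Bbb4
F#5 -> D#5
C#5 -> A#4
Gbb5 -> Ebb5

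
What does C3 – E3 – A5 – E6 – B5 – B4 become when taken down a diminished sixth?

C3 down a diminished sixth is E#2.
E3: a sixth down reaches G, and 7 semitones makes it G##2.
A diminished sixth down from A5 gives C##5.
E6 down a diminished sixth is G##5.
B5 down a diminished sixth is D##5.
B4 down a diminished sixth is D##4.

E#2 G##2 C##5 G##5 D##5 D##4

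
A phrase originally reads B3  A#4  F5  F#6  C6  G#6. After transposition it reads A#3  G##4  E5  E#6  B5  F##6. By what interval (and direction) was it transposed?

Take the first pair: B3 → A#3. B to A spans 2 letter names, so the interval is some kind of second.
A#3 to B3 is 1 semitone, which makes it a minor second; the second version is lower, so the direction is down.
Checking another pair — G#6 → F##6 — gives the same interval.

down a minor second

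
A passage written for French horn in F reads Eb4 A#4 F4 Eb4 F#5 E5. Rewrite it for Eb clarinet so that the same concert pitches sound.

First find concert pitch: the French horn in F sounds a perfect fifth below written, so Eb4 A#4 F4 Eb4 F#5 E5 sounds Ab3 D#4 Bb3 Ab3 B4 A4.
Then write for Eb clarinet: it sounds a minor third above written, so the part must be a minor third below concert.
Ab3 → F3
D#4 → B#3
Bb3 → G3
Ab3 → F3
B4 → G#4
A4 → F#4

F3 B#3 G3 F3 G#4 F#4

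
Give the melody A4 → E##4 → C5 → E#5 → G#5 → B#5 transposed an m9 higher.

A4 becomes Bb5
E##4 becomes F##5
C5 becomes Db6
E#5 becomes F#6
G#5 becomes A6
B#5 becomes C#7

Bb5 F##5 Db6 F#6 A6 C#7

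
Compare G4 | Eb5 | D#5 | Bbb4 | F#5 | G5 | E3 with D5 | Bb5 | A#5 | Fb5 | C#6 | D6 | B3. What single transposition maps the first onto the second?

up a perfect fifth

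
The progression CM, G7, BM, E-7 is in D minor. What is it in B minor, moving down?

D minor down to B minor is a minor third; each chord root moves by that interval while the quality stays the same.
CM: root C down a minor third → A, giving AM.
G7: root G down a minor third → E, giving E7.
BM: root B down a minor third → G#, giving G#M.
E-7: root E down a minor third → C#, giving C#-7.

AM E7 G#M C#-7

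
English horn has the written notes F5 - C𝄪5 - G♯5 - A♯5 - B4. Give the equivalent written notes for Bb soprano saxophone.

First find concert pitch: the English horn sounds a perfect fifth below written, so F5 C𝄪5 G♯5 A♯5 B4 sounds Bb4 F##4 C#5 D#5 E4.
Then write for Bb soprano saxophone: it sounds a major second below written, so the part must be a major second above concert.
Bb4 → C5
F##4 → G##4
C#5 → D#5
D#5 → E#5
E4 → F#4

C5 G##4 D#5 E#5 F#4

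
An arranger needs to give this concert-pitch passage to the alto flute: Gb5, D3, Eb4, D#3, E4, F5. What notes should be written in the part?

Cb6 G3 Ab4 G#3 A4 Bb5

The alto flute sounds a perfect fourth below written, so the written part must be a perfect fourth above concert — transpose each note up.
Gb5 -> Cb6
D3 -> G3
Eb4 -> Ab4
D#3 -> G#3
E4 -> A4
F5 -> Bb5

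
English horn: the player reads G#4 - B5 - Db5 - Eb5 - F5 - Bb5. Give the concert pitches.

Written C4 on the English horn sounds as F3, a perfect fifth lower; apply that shift to every note.
G#4 becomes C#4
B5 becomes E5
Db5 becomes Gb4
Eb5 becomes Ab4
F5 becomes Bb4
Bb5 becomes Eb5

C#4 E5 Gb4 Ab4 Bb4 Eb5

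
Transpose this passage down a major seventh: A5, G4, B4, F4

Bb4 Ab3 C4 Gb3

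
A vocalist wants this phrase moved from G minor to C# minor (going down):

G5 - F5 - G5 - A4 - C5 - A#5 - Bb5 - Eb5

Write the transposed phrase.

C#5 B4 C#5 D#4 F#4 D##5 E5 A4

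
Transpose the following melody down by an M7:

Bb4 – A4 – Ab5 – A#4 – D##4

Bb4 to Cb4
A4 to Bb3
Ab5 to Bbb4
A#4 to B3
D##4 to E#3

Cb4 Bb3 Bbb4 B3 E#3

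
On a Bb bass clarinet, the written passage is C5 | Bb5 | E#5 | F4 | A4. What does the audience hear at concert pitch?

The Bb bass clarinet sounds a major ninth below written, so transpose each written note down a major ninth.
C5 → Bb3
Bb5 → Ab4
E#5 → D#4
F4 → Eb3
A4 → G3

Bb3 Ab4 D#4 Eb3 G3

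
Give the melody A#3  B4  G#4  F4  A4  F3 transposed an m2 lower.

A#3 → G##3
B4 → A#4
G#4 → F##4
F4 → E4
A4 → G#4
F3 → E3

G##3 A#4 F##4 E4 G#4 E3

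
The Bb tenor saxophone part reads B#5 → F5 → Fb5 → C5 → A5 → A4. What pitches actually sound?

The Bb tenor saxophone sounds a major ninth below written, so transpose each written note down a major ninth.
B#5 gives A#4
F5 gives Eb4
Fb5 gives Ebb4
C5 gives Bb3
A5 gives G4
A4 gives G3

A#4 Eb4 Ebb4 Bb3 G4 G3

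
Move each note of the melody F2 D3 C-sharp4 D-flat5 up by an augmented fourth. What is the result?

B2 G#3 F##4 G5

F2 up an augmented fourth is B2.
An augmented fourth up from D3 gives G#3.
An augmented fourth up from C#4 gives F##4.
Db5 up an augmented fourth is G5.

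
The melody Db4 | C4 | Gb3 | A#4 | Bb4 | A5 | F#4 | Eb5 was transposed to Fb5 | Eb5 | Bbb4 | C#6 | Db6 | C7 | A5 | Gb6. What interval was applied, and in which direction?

up a minor tenth

Take the first pair: Db4 → Fb5. D to F spans 10 letter names, so the interval is some kind of tenth.
Db4 to Fb5 is 15 semitones, which makes it a minor tenth; the second version is higher, so the direction is up.
Checking another pair — Eb5 → Gb6 — gives the same interval.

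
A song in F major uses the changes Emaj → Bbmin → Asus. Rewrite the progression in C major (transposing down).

Bmaj Fmin Esus

F major down to C major is a perfect fourth; each chord root moves by that interval while the quality stays the same.
Emaj: root E down a perfect fourth → B, giving Bmaj.
Bbmin: root Bb down a perfect fourth → F, giving Fmin.
Asus: root A down a perfect fourth → E, giving Esus.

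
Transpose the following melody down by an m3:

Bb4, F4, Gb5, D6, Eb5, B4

G4 D4 Eb5 B5 C5 G#4

Bb4: a third down reaches G, and 3 semitones makes it G4.
A minor third down from F4 gives D4.
Gb5: a third down reaches E, and 3 semitones makes it Eb5.
D6 down a minor third is B5.
A minor third down from Eb5 gives C5.
B4 down a minor third is G#4.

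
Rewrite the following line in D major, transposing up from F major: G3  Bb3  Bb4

E4 G4 G5

F major to D major up is a major sixth, so every note moves up by that interval.
G3 → E4
Bb3 → G4
Bb4 → G5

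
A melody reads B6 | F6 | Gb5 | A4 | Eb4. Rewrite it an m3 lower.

B6 gives G#6
F6 gives D6
Gb5 gives Eb5
A4 gives F#4
Eb4 gives C4

G#6 D6 Eb5 F#4 C4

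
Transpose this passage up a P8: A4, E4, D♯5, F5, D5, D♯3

A5 E5 D#6 F6 D6 D#4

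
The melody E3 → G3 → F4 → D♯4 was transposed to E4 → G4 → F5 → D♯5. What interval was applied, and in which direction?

up a perfect octave

Take the first pair: E3 → E4. E to E spans 8 letter names, so the interval is some kind of octave.
E3 to E4 is 12 semitones, which makes it a perfect octave; the second version is higher, so the direction is up.
Checking another pair — D#4 → D#5 — gives the same interval.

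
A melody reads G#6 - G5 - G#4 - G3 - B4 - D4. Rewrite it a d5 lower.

A diminished fifth down from G#6 gives C##6.
A diminished fifth down from G5 gives C#5.
G#4 down a diminished fifth is C##4.
G3: a fifth down reaches C, and 6 semitones makes it C#3.
B4: a fifth down reaches E, and 6 semitones makes it E#4.
D4 down a diminished fifth is G#3.

C##6 C#5 C##4 C#3 E#4 G#3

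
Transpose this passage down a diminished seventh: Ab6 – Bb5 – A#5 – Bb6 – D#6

Ab6: a seventh down reaches B, and 9 semitones makes it B5.
A diminished seventh down from Bb5 gives C#5.
A diminished seventh down from A#5 gives B##4.
Bb6 down a diminished seventh is C#6.
D#6 down a diminished seventh is E##5.

B5 C#5 B##4 C#6 E##5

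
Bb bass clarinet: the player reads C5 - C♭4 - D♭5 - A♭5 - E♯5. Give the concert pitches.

Written C4 on the Bb bass clarinet sounds as Bb2, a major ninth lower; apply that shift to every note.
C5 -> Bb3
Cb4 -> Bbb2
Db5 -> Cb4
Ab5 -> Gb4
E#5 -> D#4

Bb3 Bbb2 Cb4 Gb4 D#4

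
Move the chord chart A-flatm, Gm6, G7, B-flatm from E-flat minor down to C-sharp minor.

F#m E#m6 E#7 G#m

E-flat minor down to C-sharp minor is a diminished third; each chord root moves by that interval while the quality stays the same.
A-flatm: root A-flat down a diminished third → F#, giving F#m.
Gm6: root G down a diminished third → E#, giving E#m6.
G7: root G down a diminished third → E#, giving E#7.
B-flatm: root B-flat down a diminished third → G#, giving G#m.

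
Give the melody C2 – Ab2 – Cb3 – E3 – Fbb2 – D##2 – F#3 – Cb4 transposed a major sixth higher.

A major sixth up from C2 gives A2.
Ab2: a sixth up reaches F, and 9 semitones makes it F3.
A major sixth up from Cb3 gives Ab3.
A major sixth up from E3 gives C#4.
A major sixth up from Fbb2 gives Dbb3.
A major sixth up from D##2 gives B##2.
F#3 up a major sixth is D#4.
Cb4: a sixth up reaches A, and 9 semitones makes it Ab4.

A2 F3 Ab3 C#4 Dbb3 B##2 D#4 Ab4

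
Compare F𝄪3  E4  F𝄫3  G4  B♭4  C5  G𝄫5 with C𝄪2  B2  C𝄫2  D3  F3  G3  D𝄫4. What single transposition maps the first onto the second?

Take the first pair: F##3 → C##2. F to C spans 11 letter names, so the interval is some kind of eleventh.
C##2 to F##3 is 17 semitones, which makes it a perfect eleventh; the second version is lower, so the direction is down.
Checking another pair — Gbb5 → Dbb4 — gives the same interval.

down a perfect eleventh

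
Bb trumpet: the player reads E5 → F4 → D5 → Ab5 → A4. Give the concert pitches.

D5 Eb4 C5 Gb5 G4

Written C4 on the Bb trumpet sounds as Bb3, a major second lower; apply that shift to every note.
E5 -> D5
F4 -> Eb4
D5 -> C5
Ab5 -> Gb5
A4 -> G4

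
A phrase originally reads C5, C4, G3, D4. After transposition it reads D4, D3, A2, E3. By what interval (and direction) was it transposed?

Take the first pair: C5 → D4. C to D spans 7 letter names, so the interval is some kind of seventh.
D4 to C5 is 10 semitones, which makes it a minor seventh; the second version is lower, so the direction is down.
Checking another pair — D4 → E3 — gives the same interval.

down a minor seventh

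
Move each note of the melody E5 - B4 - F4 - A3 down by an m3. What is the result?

A minor third down from E5 gives C#5.
A minor third down from B4 gives G#4.
F4 down a minor third is D4.
A3 down a minor third is F#3.

C#5 G#4 D4 F#3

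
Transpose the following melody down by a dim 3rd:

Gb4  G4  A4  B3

E4 E#4 F##4 G##3

A diminished third down from Gb4 gives E4.
A diminished third down from G4 gives E#4.
A4 down a diminished third is F##4.
B3: a third down reaches G, and 2 semitones makes it G##3.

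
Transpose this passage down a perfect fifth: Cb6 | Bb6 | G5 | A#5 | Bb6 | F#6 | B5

Fb5 Eb6 C5 D#5 Eb6 B5 E5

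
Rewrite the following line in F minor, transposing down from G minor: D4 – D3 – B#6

C4 C3 A#6

G minor to F minor down is a major second, so every note moves down by that interval.
D4 to C4
D3 to C3
B#6 to A#6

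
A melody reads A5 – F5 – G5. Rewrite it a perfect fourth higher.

A5 up a perfect fourth is D6.
A perfect fourth up from F5 gives Bb5.
G5 up a perfect fourth is C6.

D6 Bb5 C6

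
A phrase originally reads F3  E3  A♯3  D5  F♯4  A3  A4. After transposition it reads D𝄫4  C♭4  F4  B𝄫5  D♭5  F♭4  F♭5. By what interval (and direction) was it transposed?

From F3 to Dbb4 is 6 letter names — a sixth of some quality.
F3 to Dbb4 is 7 semitones, which makes it a diminished sixth; the second version is higher, so the direction is up.
Checking another pair — A4 → Fb5 — gives the same interval.

up a diminished sixth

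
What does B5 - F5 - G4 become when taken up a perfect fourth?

E6 Bb5 C5

B5 -> E6
F5 -> Bb5
G4 -> C5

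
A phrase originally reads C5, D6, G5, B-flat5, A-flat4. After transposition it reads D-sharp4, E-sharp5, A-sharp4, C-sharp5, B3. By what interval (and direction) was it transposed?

From C5 to D#4 is 7 letter names — a seventh of some quality.
D#4 to C5 is 9 semitones, which makes it a diminished seventh; the second version is lower, so the direction is down.
Checking another pair — Ab4 → B3 — gives the same interval.

down a diminished seventh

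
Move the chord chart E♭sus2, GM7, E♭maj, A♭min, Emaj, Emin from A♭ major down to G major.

Dsus2 F#M7 Dmaj Gmin D#maj D#min

A♭ major down to G major is a minor second; each chord root moves by that interval while the quality stays the same.
E♭sus2: root E♭ down a minor second → D, giving Dsus2.
GM7: root G down a minor second → F#, giving F#M7.
E♭maj: root E♭ down a minor second → D, giving Dmaj.
A♭min: root A♭ down a minor second → G, giving Gmin.
Emaj: root E down a minor second → D#, giving D#maj.
Emin: root E down a minor second → D#, giving D#min.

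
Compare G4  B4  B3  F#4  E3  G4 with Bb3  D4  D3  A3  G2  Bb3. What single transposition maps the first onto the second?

down a major sixth

From G4 to Bb3 is 6 letter names — a sixth of some quality.
Bb3 to G4 is 9 semitones, which makes it a major sixth; the second version is lower, so the direction is down.
Checking another pair — G4 → Bb3 — gives the same interval.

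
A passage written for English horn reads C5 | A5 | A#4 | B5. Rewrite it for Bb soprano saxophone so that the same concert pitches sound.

G4 E5 E#4 F#5

First find concert pitch: the English horn sounds a perfect fifth below written, so C5 A5 A#4 B5 sounds F4 D5 D#4 E5.
Then write for Bb soprano saxophone: it sounds a major second below written, so the part must be a major second above concert.
F4 → G4
D5 → E5
D#4 → E#4
E5 → F#5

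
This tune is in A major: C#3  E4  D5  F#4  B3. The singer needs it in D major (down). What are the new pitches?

From A down to D is a perfect fifth; apply that to each pitch.
C#3 becomes F#2
E4 becomes A3
D5 becomes G4
F#4 becomes B3
B3 becomes E3

F#2 A3 G4 B3 E3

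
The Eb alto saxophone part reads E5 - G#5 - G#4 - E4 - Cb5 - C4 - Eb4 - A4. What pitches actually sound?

Written C4 on the Eb alto saxophone sounds as Eb3, a major sixth lower; apply that shift to every note.
E5 to G4
G#5 to B4
G#4 to B3
E4 to G3
Cb5 to Ebb4
C4 to Eb3
Eb4 to Gb3
A4 to C4

G4 B4 B3 G3 Ebb4 Eb3 Gb3 C4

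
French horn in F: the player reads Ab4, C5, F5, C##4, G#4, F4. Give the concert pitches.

Db4 F4 Bb4 F##3 C#4 Bb3

The French horn in F sounds a perfect fifth below written, so transpose each written note down a perfect fifth.
Ab4 → Db4
C5 → F4
F5 → Bb4
C##4 → F##3
G#4 → C#4
F4 → Bb3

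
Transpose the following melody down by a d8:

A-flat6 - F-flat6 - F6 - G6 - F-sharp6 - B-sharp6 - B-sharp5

A5 F5 F#5 G#5 F##5 B##5 B##4

Ab6: an octave down reaches A, and 11 semitones makes it A5.
Fb6 down a diminished octave is F5.
F6 down a diminished octave is F#5.
A diminished octave down from G6 gives G#5.
F#6 down a diminished octave is F##5.
A diminished octave down from B#6 gives B##5.
A diminished octave down from B#5 gives B##4.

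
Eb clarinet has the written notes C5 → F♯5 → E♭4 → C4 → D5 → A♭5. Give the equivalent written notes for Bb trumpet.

F5 B5 Ab4 F4 G5 Db6

First find concert pitch: the Eb clarinet sounds a minor third above written, so C5 F♯5 E♭4 C4 D5 A♭5 sounds Eb5 A5 Gb4 Eb4 F5 Cb6.
Then write for Bb trumpet: it sounds a major second below written, so the part must be a major second above concert.
Eb5 → F5
A5 → B5
Gb4 → Ab4
Eb4 → F4
F5 → G5
Cb6 → Db6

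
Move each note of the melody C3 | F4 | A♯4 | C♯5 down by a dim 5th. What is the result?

F#2 B3 D##4 F##4

C3 gives F#2
F4 gives B3
A#4 gives D##4
C#5 gives F##4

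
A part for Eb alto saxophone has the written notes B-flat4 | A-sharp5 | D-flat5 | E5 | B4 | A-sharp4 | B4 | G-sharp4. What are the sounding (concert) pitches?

Written C4 on the Eb alto saxophone sounds as Eb3, a major sixth lower; apply that shift to every note.
Bb4 becomes Db4
A#5 becomes C#5
Db5 becomes Fb4
E5 becomes G4
B4 becomes D4
A#4 becomes C#4
B4 becomes D4
G#4 becomes B3

Db4 C#5 Fb4 G4 D4 C#4 D4 B3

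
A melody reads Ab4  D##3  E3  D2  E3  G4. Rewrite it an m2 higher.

Bbb4 E#3 F3 Eb2 F3 Ab4

Ab4 becomes Bbb4
D##3 becomes E#3
E3 becomes F3
D2 becomes Eb2
E3 becomes F3
G4 becomes Ab4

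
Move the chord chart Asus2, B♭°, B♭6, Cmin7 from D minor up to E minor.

D minor up to E minor is a major second; each chord root moves by that interval while the quality stays the same.
Asus2: root A up a major second → B, giving Bsus2.
B♭°: root B♭ up a major second → C, giving C°.
B♭6: root B♭ up a major second → C, giving C6.
Cmin7: root C up a major second → D, giving Dmin7.

Bsus2 C° C6 Dmin7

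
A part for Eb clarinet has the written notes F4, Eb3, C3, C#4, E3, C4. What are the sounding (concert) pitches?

Ab4 Gb3 Eb3 E4 G3 Eb4

Written C4 on the Eb clarinet sounds as Eb4, a minor third higher; apply that shift to every note.
F4 gives Ab4
Eb3 gives Gb3
C3 gives Eb3
C#4 gives E4
E3 gives G3
C4 gives Eb4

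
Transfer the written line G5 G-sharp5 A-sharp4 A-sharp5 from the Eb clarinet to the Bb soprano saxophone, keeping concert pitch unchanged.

C6 C#6 D#5 D#6

First find concert pitch: the Eb clarinet sounds a minor third above written, so G5 G-sharp5 A-sharp4 A-sharp5 sounds Bb5 B5 C#5 C#6.
Then write for Bb soprano saxophone: it sounds a major second below written, so the part must be a major second above concert.
Bb5 → C6
B5 → C#6
C#5 → D#5
C#6 → D#6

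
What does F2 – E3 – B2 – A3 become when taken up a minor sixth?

Db3 C4 G3 F4

F2 gives Db3
E3 gives C4
B2 gives G3
A3 gives F4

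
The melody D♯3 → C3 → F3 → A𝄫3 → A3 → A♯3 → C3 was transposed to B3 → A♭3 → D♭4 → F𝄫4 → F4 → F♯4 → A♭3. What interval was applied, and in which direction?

up a minor sixth

Take the first pair: D#3 → B3. D to B spans 6 letter names, so the interval is some kind of sixth.
D#3 to B3 is 8 semitones, which makes it a minor sixth; the second version is higher, so the direction is up.
Checking another pair — C3 → Ab3 — gives the same interval.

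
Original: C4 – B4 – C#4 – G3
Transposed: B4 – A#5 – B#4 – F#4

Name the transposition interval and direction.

up a major seventh

Take the first pair: C4 → B4. C to B spans 7 letter names, so the interval is some kind of seventh.
C4 to B4 is 11 semitones, which makes it a major seventh; the second version is higher, so the direction is up.
Checking another pair — G3 → F#4 — gives the same interval.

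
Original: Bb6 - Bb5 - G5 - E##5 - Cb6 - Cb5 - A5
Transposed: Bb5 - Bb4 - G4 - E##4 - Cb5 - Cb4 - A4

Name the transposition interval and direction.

down a perfect octave

From Bb6 to Bb5 is 8 letter names — an octave of some quality.
Bb5 to Bb6 is 12 semitones, which makes it a perfect octave; the second version is lower, so the direction is down.
Checking another pair — A5 → A4 — gives the same interval.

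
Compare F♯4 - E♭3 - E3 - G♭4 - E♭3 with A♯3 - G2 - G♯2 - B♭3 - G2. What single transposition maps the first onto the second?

Take the first pair: F#4 → A#3. F to A spans 6 letter names, so the interval is some kind of sixth.
A#3 to F#4 is 8 semitones, which makes it a minor sixth; the second version is lower, so the direction is down.
Checking another pair — Eb3 → G2 — gives the same interval.

down a minor sixth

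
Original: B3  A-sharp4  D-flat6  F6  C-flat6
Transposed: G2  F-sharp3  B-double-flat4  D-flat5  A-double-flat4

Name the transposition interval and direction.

Take the first pair: B3 → G2. B to G spans 10 letter names, so the interval is some kind of tenth.
G2 to B3 is 16 semitones, which makes it a major tenth; the second version is lower, so the direction is down.
Checking another pair — Cb6 → Abb4 — gives the same interval.

down a major tenth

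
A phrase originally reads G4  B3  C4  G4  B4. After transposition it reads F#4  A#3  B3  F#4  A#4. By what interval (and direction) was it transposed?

down a minor second

Take the first pair: G4 → F#4. G to F spans 2 letter names, so the interval is some kind of second.
F#4 to G4 is 1 semitone, which makes it a minor second; the second version is lower, so the direction is down.
Checking another pair — B4 → A#4 — gives the same interval.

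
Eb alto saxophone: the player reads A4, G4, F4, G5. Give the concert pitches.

C4 Bb3 Ab3 Bb4

Written C4 on the Eb alto saxophone sounds as Eb3, a major sixth lower; apply that shift to every note.
A4 -> C4
G4 -> Bb3
F4 -> Ab3
G5 -> Bb4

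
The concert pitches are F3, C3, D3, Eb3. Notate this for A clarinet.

The A clarinet sounds a minor third below written, so the written part must be a minor third above concert — transpose each note up.
F3 -> Ab3
C3 -> Eb3
D3 -> F3
Eb3 -> Gb3

Ab3 Eb3 F3 Gb3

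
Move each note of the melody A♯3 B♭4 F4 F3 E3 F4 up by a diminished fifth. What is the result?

A#3 up a diminished fifth is E4.
Bb4: a fifth up reaches F, and 6 semitones makes it Fb5.
F4: a fifth up reaches C, and 6 semitones makes it Cb5.
F3: a fifth up reaches C, and 6 semitones makes it Cb4.
E3 up a diminished fifth is Bb3.
F4 up a diminished fifth is Cb5.

E4 Fb5 Cb5 Cb4 Bb3 Cb5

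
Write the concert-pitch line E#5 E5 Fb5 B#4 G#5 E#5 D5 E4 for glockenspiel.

E#3 E3 Fb3 B#2 G#3 E#3 D3 E2

The glockenspiel sounds a perfect fifteenth above written, so the written part must be a perfect fifteenth below concert — transpose each note down.
E#5 to E#3
E5 to E3
Fb5 to Fb3
B#4 to B#2
G#5 to G#3
E#5 to E#3
D5 to D3
E4 to E2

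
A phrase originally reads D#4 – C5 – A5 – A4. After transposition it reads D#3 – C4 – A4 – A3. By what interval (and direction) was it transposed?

down a perfect octave

Take the first pair: D#4 → D#3. D to D spans 8 letter names, so the interval is some kind of octave.
D#3 to D#4 is 12 semitones, which makes it a perfect octave; the second version is lower, so the direction is down.
Checking another pair — A4 → A3 — gives the same interval.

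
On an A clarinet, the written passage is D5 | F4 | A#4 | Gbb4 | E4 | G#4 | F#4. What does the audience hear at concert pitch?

B4 D4 F##4 Ebb4 C#4 E#4 D#4

The A clarinet sounds a minor third below written, so transpose each written note down a minor third.
D5 becomes B4
F4 becomes D4
A#4 becomes F##4
Gbb4 becomes Ebb4
E4 becomes C#4
G#4 becomes E#4
F#4 becomes D#4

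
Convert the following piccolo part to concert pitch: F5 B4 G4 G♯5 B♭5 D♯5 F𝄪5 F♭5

F6 B5 G5 G#6 Bb6 D#6 F##6 Fb6

Written C4 on the piccolo sounds as C5, a perfect octave higher; apply that shift to every note.
F5 becomes F6
B4 becomes B5
G4 becomes G5
G#5 becomes G#6
Bb5 becomes Bb6
D#5 becomes D#6
F##5 becomes F##6
Fb5 becomes Fb6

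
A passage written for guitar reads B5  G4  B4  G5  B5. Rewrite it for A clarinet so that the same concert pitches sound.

First find concert pitch: the guitar sounds a perfect octave below written, so B5 G4 B4 G5 B5 sounds B4 G3 B3 G4 B4.
Then write for A clarinet: it sounds a minor third below written, so the part must be a minor third above concert.
B4 → D5
G3 → Bb3
B3 → D4
G4 → Bb4
B4 → D5

D5 Bb3 D4 Bb4 D5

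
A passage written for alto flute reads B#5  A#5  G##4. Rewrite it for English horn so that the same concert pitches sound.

C##6 B#5 A##4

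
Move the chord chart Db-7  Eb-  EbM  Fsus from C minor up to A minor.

C minor up to A minor is a major sixth; each chord root moves by that interval while the quality stays the same.
Db-7: root Db up a major sixth → Bb, giving Bb-7.
Eb-: root Eb up a major sixth → C, giving C-.
EbM: root Eb up a major sixth → C, giving CM.
Fsus: root F up a major sixth → D, giving Dsus.

Bb-7 C- CM Dsus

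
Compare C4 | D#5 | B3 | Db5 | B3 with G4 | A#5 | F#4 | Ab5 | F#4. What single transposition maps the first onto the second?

Take the first pair: C4 → G4. C to G spans 5 letter names, so the interval is some kind of fifth.
C4 to G4 is 7 semitones, which makes it a perfect fifth; the second version is higher, so the direction is up.
Checking another pair — B3 → F#4 — gives the same interval.

up a perfect fifth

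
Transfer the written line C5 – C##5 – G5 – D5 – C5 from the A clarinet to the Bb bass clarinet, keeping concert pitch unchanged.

First find concert pitch: the A clarinet sounds a minor third below written, so C5 C##5 G5 D5 C5 sounds A4 A##4 E5 B4 A4.
Then write for Bb bass clarinet: it sounds a major ninth below written, so the part must be a major ninth above concert.
A4 → B5
A##4 → B##5
E5 → F#6
B4 → C#6
A4 → B5

B5 B##5 F#6 C#6 B5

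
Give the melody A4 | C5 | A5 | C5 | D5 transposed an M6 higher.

F#5 A5 F#6 A5 B5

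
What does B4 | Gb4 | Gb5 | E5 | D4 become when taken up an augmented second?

C##5 A4 A5 F##5 E#4

B4: a second up reaches C, and 3 semitones makes it C##5.
Gb4 up an augmented second is A4.
Gb5: a second up reaches A, and 3 semitones makes it A5.
E5 up an augmented second is F##5.
D4 up an augmented second is E#4.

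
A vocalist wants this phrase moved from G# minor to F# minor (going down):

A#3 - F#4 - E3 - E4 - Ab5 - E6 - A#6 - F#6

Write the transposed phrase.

G#3 E4 D3 D4 Gb5 D6 G#6 E6

G# minor to F# minor down is a major second, so every note moves down by that interval.
A#3 → G#3
F#4 → E4
E3 → D3
E4 → D4
Ab5 → Gb5
E6 → D6
A#6 → G#6
F#6 → E6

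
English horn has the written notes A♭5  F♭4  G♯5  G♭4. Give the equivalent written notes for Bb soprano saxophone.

First find concert pitch: the English horn sounds a perfect fifth below written, so A♭5 F♭4 G♯5 G♭4 sounds Db5 Bbb3 C#5 Cb4.
Then write for Bb soprano saxophone: it sounds a major second below written, so the part must be a major second above concert.
Db5 → Eb5
Bbb3 → Cb4
C#5 → D#5
Cb4 → Db4

Eb5 Cb4 D#5 Db4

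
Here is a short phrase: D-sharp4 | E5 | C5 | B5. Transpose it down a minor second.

D#4 to C##4
E5 to D#5
C5 to B4
B5 to A#5

C##4 D#5 B4 A#5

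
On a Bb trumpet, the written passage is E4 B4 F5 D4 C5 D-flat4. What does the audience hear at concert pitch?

Written C4 on the Bb trumpet sounds as Bb3, a major second lower; apply that shift to every note.
E4 → D4
B4 → A4
F5 → Eb5
D4 → C4
C5 → Bb4
Db4 → Cb4

D4 A4 Eb5 C4 Bb4 Cb4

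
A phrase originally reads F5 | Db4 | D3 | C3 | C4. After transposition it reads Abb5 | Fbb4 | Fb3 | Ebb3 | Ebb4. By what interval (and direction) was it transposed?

Take the first pair: F5 → Abb5. F to A spans 3 letter names, so the interval is some kind of third.
F5 to Abb5 is 2 semitones, which makes it a diminished third; the second version is higher, so the direction is up.
Checking another pair — C4 → Ebb4 — gives the same interval.

up a diminished third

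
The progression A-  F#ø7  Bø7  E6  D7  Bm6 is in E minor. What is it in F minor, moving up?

E minor up to F minor is a minor second; each chord root moves by that interval while the quality stays the same.
A-: root A up a minor second → Bb, giving Bb-.
F#ø7: root F# up a minor second → G, giving Gø7.
Bø7: root B up a minor second → C, giving Cø7.
E6: root E up a minor second → F, giving F6.
D7: root D up a minor second → Eb, giving Eb7.
Bm6: root B up a minor second → C, giving Cm6.

Bb- Gø7 Cø7 F6 Eb7 Cm6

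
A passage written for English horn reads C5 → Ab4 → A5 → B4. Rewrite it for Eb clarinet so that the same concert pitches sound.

D4 Bb3 B4 C#4

First find concert pitch: the English horn sounds a perfect fifth below written, so C5 Ab4 A5 B4 sounds F4 Db4 D5 E4.
Then write for Eb clarinet: it sounds a minor third above written, so the part must be a minor third below concert.
F4 → D4
Db4 → Bb3
D5 → B4
E4 → C#4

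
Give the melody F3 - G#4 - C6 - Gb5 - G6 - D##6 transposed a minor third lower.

D3 E#4 A5 Eb5 E6 B##5

F3: a third down reaches D, and 3 semitones makes it D3.
G#4: a third down reaches E, and 3 semitones makes it E#4.
A minor third down from C6 gives A5.
Gb5 down a minor third is Eb5.
A minor third down from G6 gives E6.
D##6: a third down reaches B, and 3 semitones makes it B##5.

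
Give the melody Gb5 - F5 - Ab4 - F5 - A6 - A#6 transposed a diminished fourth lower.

D5 C#5 E4 C#5 E#6 E##6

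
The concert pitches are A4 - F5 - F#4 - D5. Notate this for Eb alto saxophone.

F#5 D6 D#5 B5

The Eb alto saxophone sounds a major sixth below written, so the written part must be a major sixth above concert — transpose each note up.
A4 → F#5
F5 → D6
F#4 → D#5
D5 → B5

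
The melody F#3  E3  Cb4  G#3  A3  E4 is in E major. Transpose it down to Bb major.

C3 Bb2 Gbb3 D3 Eb3 Bb3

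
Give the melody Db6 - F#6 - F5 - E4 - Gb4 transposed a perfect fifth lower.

Db6 gives Gb5
F#6 gives B5
F5 gives Bb4
E4 gives A3
Gb4 gives Cb4

Gb5 B5 Bb4 A3 Cb4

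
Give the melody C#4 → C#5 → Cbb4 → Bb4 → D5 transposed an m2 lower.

A minor second down from C#4 gives B#3.
A minor second down from C#5 gives B#4.
Cbb4: a second down reaches B, and 1 semitone makes it Bbb3.
A minor second down from Bb4 gives A4.
D5 down a minor second is C#5.

B#3 B#4 Bbb3 A4 C#5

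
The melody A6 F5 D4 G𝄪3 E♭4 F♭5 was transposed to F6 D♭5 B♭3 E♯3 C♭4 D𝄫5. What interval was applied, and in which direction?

down a major third

From A6 to F6 is 3 letter names — a third of some quality.
F6 to A6 is 4 semitones, which makes it a major third; the second version is lower, so the direction is down.
Checking another pair — Fb5 → Dbb5 — gives the same interval.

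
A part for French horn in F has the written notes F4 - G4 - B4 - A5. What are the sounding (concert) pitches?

The French horn in F sounds a perfect fifth below written, so transpose each written note down a perfect fifth.
F4 → Bb3
G4 → C4
B4 → E4
A5 → D5

Bb3 C4 E4 D5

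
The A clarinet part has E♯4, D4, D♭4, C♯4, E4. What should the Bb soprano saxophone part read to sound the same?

D##4 C#4 C4 B#3 D#4

First find concert pitch: the A clarinet sounds a minor third below written, so E♯4 D4 D♭4 C♯4 E4 sounds C##4 B3 Bb3 A#3 C#4.
Then write for Bb soprano saxophone: it sounds a major second below written, so the part must be a major second above concert.
C##4 → D##4
B3 → C#4
Bb3 → C4
A#3 → B#3
C#4 → D#4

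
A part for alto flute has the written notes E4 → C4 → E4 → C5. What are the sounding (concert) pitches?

Written C4 on the alto flute sounds as G3, a perfect fourth lower; apply that shift to every note.
E4 gives B3
C4 gives G3
E4 gives B3
C5 gives G4

B3 G3 B3 G4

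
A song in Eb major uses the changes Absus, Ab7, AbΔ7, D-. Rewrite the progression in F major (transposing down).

Bbsus Bb7 BbΔ7 E-

Eb major down to F major is a minor seventh; each chord root moves by that interval while the quality stays the same.
Absus: root Ab down a minor seventh → Bb, giving Bbsus.
Ab7: root Ab down a minor seventh → Bb, giving Bb7.
AbΔ7: root Ab down a minor seventh → Bb, giving BbΔ7.
D-: root D down a minor seventh → E, giving E-.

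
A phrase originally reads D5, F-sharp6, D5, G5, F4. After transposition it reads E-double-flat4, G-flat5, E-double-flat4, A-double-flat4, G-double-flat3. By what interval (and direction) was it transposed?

down an augmented seventh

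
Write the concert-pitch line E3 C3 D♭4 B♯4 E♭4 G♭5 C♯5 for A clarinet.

G3 Eb3 Fb4 D#5 Gb4 Bbb5 E5

The A clarinet sounds a minor third below written, so the written part must be a minor third above concert — transpose each note up.
E3 to G3
C3 to Eb3
Db4 to Fb4
B#4 to D#5
Eb4 to Gb4
Gb5 to Bbb5
C#5 to E5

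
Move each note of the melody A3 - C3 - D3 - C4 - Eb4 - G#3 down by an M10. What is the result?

A3 -> F2
C3 -> Ab1
D3 -> Bb1
C4 -> Ab2
Eb4 -> Cb3
G#3 -> E2

F2 Ab1 Bb1 Ab2 Cb3 E2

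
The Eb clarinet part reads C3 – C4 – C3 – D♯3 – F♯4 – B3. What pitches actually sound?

Eb3 Eb4 Eb3 F#3 A4 D4

The Eb clarinet sounds a minor third above written, so transpose each written note up a minor third.
C3 → Eb3
C4 → Eb4
C3 → Eb3
D#3 → F#3
F#4 → A4
B3 → D4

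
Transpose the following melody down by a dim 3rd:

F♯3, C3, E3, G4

F#3 → D##3
C3 → A#2
E3 → C##3
G4 → E#4

D##3 A#2 C##3 E#4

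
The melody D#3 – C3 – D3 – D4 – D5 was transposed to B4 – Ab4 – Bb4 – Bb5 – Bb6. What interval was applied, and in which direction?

up a minor thirteenth

From D#3 to B4 is 13 letter names — a thirteenth of some quality.
D#3 to B4 is 20 semitones, which makes it a minor thirteenth; the second version is higher, so the direction is up.
Checking another pair — D5 → Bb6 — gives the same interval.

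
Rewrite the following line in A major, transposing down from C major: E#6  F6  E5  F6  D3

C##6 D6 C#5 D6 B2

From C down to A is a minor third; apply that to each pitch.
E#6 to C##6
F6 to D6
E5 to C#5
F6 to D6
D3 to B2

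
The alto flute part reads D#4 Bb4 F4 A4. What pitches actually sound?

Written C4 on the alto flute sounds as G3, a perfect fourth lower; apply that shift to every note.
D#4 → A#3
Bb4 → F4
F4 → C4
A4 → E4

A#3 F4 C4 E4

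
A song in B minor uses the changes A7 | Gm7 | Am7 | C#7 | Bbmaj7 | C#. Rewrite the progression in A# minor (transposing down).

G#7 F#m7 G#m7 B#7 Amaj7 B#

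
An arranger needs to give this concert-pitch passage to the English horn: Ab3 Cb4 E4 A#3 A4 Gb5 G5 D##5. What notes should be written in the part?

Eb4 Gb4 B4 E#4 E5 Db6 D6 A##5

The English horn sounds a perfect fifth below written, so the written part must be a perfect fifth above concert — transpose each note up.
Ab3 gives Eb4
Cb4 gives Gb4
E4 gives B4
A#3 gives E#4
A4 gives E5
Gb5 gives Db6
G5 gives D6
D##5 gives A##5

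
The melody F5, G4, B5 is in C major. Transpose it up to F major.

From C up to F is a perfect fourth; apply that to each pitch.
F5 → Bb5
G4 → C5
B5 → E6

Bb5 C5 E6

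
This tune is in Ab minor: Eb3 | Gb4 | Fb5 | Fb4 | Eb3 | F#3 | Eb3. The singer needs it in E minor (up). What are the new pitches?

From Ab up to E is an augmented fifth; apply that to each pitch.
Eb3 → B3
Gb4 → D5
Fb5 → C6
Fb4 → C5
Eb3 → B3
F#3 → C##4
Eb3 → B3

B3 D5 C6 C5 B3 C##4 B3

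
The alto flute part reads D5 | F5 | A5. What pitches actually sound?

A4 C5 E5

Written C4 on the alto flute sounds as G3, a perfect fourth lower; apply that shift to every note.
D5 → A4
F5 → C5
A5 → E5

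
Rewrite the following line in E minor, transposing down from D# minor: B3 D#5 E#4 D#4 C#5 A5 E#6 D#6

C3 E4 F#3 E3 D4 Bb4 F#5 E5

From D# down to E is a major seventh; apply that to each pitch.
B3 becomes C3
D#5 becomes E4
E#4 becomes F#3
D#4 becomes E3
C#5 becomes D4
A5 becomes Bb4
E#6 becomes F#5
D#6 becomes E5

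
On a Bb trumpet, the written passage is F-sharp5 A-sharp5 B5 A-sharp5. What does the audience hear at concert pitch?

The Bb trumpet sounds a major second below written, so transpose each written note down a major second.
F#5 → E5
A#5 → G#5
B5 → A5
A#5 → G#5

E5 G#5 A5 G#5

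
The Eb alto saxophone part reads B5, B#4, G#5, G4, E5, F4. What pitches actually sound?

The Eb alto saxophone sounds a major sixth below written, so transpose each written note down a major sixth.
B5 to D5
B#4 to D#4
G#5 to B4
G4 to Bb3
E5 to G4
F4 to Ab3

D5 D#4 B4 Bb3 G4 Ab3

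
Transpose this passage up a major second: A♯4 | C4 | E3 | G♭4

A#4 up a major second is B#4.
C4: a second up reaches D, and 2 semitones makes it D4.
A major second up from E3 gives F#3.
A major second up from Gb4 gives Ab4.

B#4 D4 F#3 Ab4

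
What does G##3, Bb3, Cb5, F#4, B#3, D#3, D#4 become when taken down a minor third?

E##3 G3 Ab4 D#4 G##3 B#2 B#3

G##3 gives E##3
Bb3 gives G3
Cb5 gives Ab4
F#4 gives D#4
B#3 gives G##3
D#3 gives B#2
D#4 gives B#3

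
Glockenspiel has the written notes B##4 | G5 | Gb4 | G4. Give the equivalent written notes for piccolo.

B##5 G6 Gb5 G5

First find concert pitch: the glockenspiel sounds a perfect fifteenth above written, so B##4 G5 Gb4 G4 sounds B##6 G7 Gb6 G6.
Then write for piccolo: it sounds a perfect octave above written, so the part must be a perfect octave below concert.
B##6 → B##5
G7 → G6
Gb6 → Gb5
G6 → G5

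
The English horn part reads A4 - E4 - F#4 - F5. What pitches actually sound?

The English horn sounds a perfect fifth below written, so transpose each written note down a perfect fifth.
A4 → D4
E4 → A3
F#4 → B3
F5 → Bb4

D4 A3 B3 Bb4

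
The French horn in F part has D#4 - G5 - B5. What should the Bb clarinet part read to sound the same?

A#3 D5 F#5

First find concert pitch: the French horn in F sounds a perfect fifth below written, so D#4 G5 B5 sounds G#3 C5 E5.
Then write for Bb clarinet: it sounds a major second below written, so the part must be a major second above concert.
G#3 → A#3
C5 → D5
E5 → F#5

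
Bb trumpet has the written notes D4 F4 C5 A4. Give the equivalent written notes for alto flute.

First find concert pitch: the Bb trumpet sounds a major second below written, so D4 F4 C5 A4 sounds C4 Eb4 Bb4 G4.
Then write for alto flute: it sounds a perfect fourth below written, so the part must be a perfect fourth above concert.
C4 → F4
Eb4 → Ab4
Bb4 → Eb5
G4 → C5

F4 Ab4 Eb5 C5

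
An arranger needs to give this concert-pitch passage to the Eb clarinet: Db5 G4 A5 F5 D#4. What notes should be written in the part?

The Eb clarinet sounds a minor third above written, so the written part must be a minor third below concert — transpose each note down.
Db5 → Bb4
G4 → E4
A5 → F#5
F5 → D5
D#4 → B#3

Bb4 E4 F#5 D5 B#3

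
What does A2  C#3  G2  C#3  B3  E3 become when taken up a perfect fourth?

D3 F#3 C3 F#3 E4 A3

A perfect fourth up from A2 gives D3.
A perfect fourth up from C#3 gives F#3.
G2: a fourth up reaches C, and 5 semitones makes it C3.
C#3: a fourth up reaches F, and 5 semitones makes it F#3.
A perfect fourth up from B3 gives E4.
E3: a fourth up reaches A, and 5 semitones makes it A3.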